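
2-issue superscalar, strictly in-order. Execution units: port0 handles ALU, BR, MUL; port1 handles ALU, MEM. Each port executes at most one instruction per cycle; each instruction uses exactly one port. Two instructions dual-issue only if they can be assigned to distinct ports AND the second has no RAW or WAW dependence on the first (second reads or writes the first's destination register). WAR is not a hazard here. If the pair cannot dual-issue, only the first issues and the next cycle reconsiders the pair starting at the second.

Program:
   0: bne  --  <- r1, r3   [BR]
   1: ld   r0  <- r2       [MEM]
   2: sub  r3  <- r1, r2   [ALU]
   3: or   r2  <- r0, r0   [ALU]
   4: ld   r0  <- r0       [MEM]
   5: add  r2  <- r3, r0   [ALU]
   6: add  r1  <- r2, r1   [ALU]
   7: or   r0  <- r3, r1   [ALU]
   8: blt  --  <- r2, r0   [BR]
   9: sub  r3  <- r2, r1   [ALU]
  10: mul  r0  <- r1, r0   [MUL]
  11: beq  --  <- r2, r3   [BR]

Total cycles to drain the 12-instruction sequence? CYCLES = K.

CYCLES = 9

  cy0 -> i0&i1 (bne.BR ld.MEM) dual
  cy1 -> i2&i3 (sub.ALU or.ALU) dual
  cy2 -> i4 (ld.MEM) RAW r0
  cy3 -> i5 (add.ALU) RAW r2
  cy4 -> i6 (add.ALU) RAW r1
  cy5 -> i7 (or.ALU) RAW r0
  cy6 -> i8&i9 (blt.BR sub.ALU) dual
  cy7 -> i10 (mul.MUL) no-port MUL/BR
  cy8 -> i11 (beq.BR) tail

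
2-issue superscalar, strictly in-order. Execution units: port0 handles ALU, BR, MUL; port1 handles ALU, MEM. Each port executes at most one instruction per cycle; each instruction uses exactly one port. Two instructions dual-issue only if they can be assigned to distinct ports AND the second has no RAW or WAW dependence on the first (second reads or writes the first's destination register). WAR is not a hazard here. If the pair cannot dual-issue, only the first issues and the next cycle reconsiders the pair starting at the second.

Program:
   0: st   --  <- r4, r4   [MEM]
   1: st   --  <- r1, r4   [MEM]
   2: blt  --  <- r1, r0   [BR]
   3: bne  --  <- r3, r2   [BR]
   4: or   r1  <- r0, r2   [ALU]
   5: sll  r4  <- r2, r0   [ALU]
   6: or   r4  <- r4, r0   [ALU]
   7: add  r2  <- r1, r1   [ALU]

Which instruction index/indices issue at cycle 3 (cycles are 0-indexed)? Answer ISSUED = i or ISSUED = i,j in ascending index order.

ISSUED = 5

c0: i0 st  no-port MEM/MEM
c1: i1+i2 st+blt  2-wide
c2: i3+i4 bne+or  2-wide
c3: i5 sll  RAW+WAW r4
c4: i6+i7 or+add  2-wide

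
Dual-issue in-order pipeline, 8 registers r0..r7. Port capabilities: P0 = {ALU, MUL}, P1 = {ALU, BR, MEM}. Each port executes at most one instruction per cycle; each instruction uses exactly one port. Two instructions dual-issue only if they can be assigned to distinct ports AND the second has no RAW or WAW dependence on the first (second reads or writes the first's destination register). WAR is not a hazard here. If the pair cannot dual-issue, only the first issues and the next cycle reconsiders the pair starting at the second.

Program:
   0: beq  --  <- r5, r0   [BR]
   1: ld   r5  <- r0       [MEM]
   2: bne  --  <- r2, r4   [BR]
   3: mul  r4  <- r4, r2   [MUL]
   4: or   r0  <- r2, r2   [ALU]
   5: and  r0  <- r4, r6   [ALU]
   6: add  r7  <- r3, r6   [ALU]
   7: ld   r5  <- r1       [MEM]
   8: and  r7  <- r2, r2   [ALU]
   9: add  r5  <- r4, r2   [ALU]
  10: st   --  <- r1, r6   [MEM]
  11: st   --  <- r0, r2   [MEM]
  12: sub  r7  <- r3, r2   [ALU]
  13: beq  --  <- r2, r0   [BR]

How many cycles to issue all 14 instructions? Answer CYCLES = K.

CYCLES = 9

[0] i0  beq.BR  -- no-port BR/MEM
[1] i1  ld.MEM  -- no-port MEM/BR
[2] i2/i3  bne.BR mul.MUL  -- dual
[3] i4  or.ALU  -- WAW r0
[4] i5/i6  and.ALU add.ALU  -- dual
[5] i7/i8  ld.MEM and.ALU  -- dual
[6] i9/i10  add.ALU st.MEM  -- dual
[7] i11/i12  st.MEM sub.ALU  -- dual
[8] i13  beq.BR  -- tail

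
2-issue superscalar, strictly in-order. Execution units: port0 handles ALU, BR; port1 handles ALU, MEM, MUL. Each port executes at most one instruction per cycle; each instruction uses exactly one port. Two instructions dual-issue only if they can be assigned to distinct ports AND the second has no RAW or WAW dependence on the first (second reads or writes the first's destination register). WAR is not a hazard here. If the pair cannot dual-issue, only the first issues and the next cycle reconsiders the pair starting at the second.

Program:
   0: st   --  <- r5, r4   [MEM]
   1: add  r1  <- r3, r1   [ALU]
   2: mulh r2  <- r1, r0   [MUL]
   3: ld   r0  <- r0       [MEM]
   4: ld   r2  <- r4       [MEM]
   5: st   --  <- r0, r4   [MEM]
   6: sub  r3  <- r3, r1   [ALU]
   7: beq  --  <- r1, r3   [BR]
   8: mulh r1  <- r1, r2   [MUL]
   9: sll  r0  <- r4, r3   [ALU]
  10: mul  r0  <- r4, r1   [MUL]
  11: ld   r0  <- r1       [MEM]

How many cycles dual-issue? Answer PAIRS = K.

PAIRS = 3

0. st/add @i0/i1  | dual
1. mulh @i2  | no-port MUL/MEM
2. ld @i3  | no-port MEM/MEM
3. ld @i4  | no-port MEM/MEM
4. st/sub @i5/i6  | dual
5. beq/mulh @i7/i8  | dual
6. sll @i9  | WAW r0
7. mul @i10  | no-port MUL/MEM
8. ld @i11  | tail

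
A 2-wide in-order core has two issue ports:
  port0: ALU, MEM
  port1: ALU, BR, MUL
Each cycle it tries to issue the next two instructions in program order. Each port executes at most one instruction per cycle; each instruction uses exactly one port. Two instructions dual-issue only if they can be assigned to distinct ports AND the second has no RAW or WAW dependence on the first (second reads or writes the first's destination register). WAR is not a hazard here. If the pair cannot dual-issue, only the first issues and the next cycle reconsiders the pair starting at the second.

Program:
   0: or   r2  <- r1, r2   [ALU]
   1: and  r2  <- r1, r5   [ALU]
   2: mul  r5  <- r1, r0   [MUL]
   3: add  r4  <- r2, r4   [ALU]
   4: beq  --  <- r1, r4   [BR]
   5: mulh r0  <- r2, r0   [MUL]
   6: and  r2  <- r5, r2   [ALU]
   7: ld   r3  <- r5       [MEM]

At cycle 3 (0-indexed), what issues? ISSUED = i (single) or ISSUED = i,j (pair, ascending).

ISSUED = 4

[0] i0  or.ALU  -- WAW r2
[1] i1&i2  and.ALU/mul.MUL  -- 2-wide
[2] i3  add.ALU  -- RAW r4
[3] i4  beq.BR  -- no-port BR/MUL
[4] i5&i6  mulh.MUL/and.ALU  -- 2-wide
[5] i7  ld.MEM  -- tail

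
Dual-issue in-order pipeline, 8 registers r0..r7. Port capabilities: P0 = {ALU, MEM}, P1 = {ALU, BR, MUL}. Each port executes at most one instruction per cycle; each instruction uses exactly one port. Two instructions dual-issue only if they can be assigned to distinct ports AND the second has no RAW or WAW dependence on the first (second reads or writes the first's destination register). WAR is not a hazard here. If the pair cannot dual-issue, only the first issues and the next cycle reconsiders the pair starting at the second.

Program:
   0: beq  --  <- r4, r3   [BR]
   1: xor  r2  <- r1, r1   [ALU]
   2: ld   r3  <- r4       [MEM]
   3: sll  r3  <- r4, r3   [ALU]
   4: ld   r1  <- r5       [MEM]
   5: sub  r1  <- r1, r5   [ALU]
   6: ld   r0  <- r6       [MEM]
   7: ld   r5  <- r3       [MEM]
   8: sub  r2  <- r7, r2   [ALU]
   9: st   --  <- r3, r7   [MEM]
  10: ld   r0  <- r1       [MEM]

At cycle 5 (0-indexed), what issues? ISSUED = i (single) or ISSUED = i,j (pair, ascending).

ISSUED = 9

t=0 i0,i1:beq xor ; dual
t=1 i2:ld ; RAW+WAW r3
t=2 i3,i4:sll ld ; dual
t=3 i5,i6:sub ld ; dual
t=4 i7,i8:ld sub ; dual
t=5 i9:st ; no-port MEM/MEM
t=6 i10:ld ; tail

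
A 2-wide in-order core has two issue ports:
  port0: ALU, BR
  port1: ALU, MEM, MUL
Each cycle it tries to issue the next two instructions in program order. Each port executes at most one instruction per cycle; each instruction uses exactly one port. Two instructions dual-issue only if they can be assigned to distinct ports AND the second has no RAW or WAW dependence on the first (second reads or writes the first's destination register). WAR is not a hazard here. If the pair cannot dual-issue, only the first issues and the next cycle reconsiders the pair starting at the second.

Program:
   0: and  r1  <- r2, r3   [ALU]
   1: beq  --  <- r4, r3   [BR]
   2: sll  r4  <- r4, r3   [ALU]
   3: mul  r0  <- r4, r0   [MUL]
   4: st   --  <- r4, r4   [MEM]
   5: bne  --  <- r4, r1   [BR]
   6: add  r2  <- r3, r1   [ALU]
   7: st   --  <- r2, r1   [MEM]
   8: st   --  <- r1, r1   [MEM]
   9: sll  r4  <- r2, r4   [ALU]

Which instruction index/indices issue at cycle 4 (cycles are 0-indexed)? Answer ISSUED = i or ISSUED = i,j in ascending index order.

#0 head=0: and.ALU/beq.BR i0&i1 2-wide
#1 head=2: sll.ALU i2 RAW r4
#2 head=3: mul.MUL i3 no-port MUL/MEM
#3 head=4: st.MEM/bne.BR i4&i5 2-wide
#4 head=6: add.ALU i6 RAW r2
#5 head=7: st.MEM i7 no-port MEM/MEM
#6 head=8: st.MEM/sll.ALU i8&i9 2-wide

ISSUED = 6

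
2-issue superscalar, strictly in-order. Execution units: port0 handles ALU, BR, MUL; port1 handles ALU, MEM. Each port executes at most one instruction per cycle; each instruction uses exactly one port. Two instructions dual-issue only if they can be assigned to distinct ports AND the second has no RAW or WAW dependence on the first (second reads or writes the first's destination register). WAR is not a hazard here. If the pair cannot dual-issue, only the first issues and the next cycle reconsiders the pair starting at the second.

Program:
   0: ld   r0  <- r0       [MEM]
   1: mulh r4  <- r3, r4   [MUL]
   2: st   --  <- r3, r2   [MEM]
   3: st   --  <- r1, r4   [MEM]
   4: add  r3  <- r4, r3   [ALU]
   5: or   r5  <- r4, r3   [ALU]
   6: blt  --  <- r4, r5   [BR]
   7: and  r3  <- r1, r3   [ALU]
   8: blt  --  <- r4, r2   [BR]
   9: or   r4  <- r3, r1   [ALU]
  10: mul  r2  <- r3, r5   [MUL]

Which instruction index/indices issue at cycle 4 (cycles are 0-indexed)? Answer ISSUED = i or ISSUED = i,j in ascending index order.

#0 head=0: ld/mulh i0&i1 2-wide
#1 head=2: st i2 no-port MEM/MEM
#2 head=3: st/add i3&i4 2-wide
#3 head=5: or i5 RAW r5
#4 head=6: blt/and i6&i7 2-wide
#5 head=8: blt/or i8&i9 2-wide
#6 head=10: mul i10 tail

ISSUED = 6,7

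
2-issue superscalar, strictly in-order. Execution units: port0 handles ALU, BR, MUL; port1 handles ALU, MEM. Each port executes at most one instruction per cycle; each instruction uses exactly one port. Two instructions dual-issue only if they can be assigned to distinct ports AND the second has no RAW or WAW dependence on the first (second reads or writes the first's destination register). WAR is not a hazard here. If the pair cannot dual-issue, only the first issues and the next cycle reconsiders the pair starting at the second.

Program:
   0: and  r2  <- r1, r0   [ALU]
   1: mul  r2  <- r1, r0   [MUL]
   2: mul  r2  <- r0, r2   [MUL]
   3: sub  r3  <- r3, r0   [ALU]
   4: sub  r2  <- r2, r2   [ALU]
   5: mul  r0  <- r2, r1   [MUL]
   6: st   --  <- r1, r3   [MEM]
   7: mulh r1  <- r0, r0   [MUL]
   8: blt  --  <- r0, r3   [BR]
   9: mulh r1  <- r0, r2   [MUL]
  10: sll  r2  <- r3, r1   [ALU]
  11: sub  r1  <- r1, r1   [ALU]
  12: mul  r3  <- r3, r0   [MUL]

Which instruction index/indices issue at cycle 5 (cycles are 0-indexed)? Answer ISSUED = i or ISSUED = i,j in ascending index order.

[0] i0  and.ALU  -- WAW r2
[1] i1  mul.MUL  -- no-port MUL/MUL
[2] i2&i3  mul.MUL/sub.ALU  -- dual
[3] i4  sub.ALU  -- RAW r2
[4] i5&i6  mul.MUL/st.MEM  -- dual
[5] i7  mulh.MUL  -- no-port MUL/BR
[6] i8  blt.BR  -- no-port BR/MUL
[7] i9  mulh.MUL  -- RAW r1
[8] i10&i11  sll.ALU/sub.ALU  -- dual
[9] i12  mul.MUL  -- tail

ISSUED = 7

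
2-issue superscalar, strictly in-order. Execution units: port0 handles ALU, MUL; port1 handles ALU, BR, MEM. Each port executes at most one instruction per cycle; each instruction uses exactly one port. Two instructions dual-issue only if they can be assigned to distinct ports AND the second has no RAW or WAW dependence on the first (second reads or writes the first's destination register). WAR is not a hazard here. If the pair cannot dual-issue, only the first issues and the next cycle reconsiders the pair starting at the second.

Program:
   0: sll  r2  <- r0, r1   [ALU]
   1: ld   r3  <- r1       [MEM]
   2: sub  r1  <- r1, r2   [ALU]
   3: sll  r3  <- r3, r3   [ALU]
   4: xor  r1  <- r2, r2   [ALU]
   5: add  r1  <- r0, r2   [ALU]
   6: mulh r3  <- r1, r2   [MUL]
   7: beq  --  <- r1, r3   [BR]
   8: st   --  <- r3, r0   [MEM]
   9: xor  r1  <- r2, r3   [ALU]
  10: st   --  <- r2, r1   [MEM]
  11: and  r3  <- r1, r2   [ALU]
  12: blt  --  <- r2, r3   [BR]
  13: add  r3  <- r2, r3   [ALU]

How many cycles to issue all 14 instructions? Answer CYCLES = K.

CYCLES = 9

  cy0 -> i0+i1 (sll/ld) pair
  cy1 -> i2+i3 (sub/sll) pair
  cy2 -> i4 (xor) WAW r1
  cy3 -> i5 (add) RAW r1
  cy4 -> i6 (mulh) RAW r3
  cy5 -> i7 (beq) no-port BR/MEM
  cy6 -> i8+i9 (st/xor) pair
  cy7 -> i10+i11 (st/and) pair
  cy8 -> i12+i13 (blt/add) pair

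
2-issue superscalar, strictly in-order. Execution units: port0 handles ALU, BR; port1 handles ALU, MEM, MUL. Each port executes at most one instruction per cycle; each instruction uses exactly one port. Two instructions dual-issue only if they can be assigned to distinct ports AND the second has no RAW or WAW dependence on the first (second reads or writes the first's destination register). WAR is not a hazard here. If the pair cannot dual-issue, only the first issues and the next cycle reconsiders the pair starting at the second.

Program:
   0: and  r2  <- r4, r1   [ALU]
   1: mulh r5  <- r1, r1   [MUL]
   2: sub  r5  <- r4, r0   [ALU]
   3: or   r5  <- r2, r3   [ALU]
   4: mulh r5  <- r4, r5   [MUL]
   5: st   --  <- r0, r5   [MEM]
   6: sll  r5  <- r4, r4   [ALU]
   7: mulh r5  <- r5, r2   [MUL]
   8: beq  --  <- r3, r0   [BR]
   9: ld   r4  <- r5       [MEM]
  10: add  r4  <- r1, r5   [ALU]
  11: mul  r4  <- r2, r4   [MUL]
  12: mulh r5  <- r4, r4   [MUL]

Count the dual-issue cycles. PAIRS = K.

#0 head=0: and.ALU mulh.MUL i0&i1 pair
#1 head=2: sub.ALU i2 WAW r5
#2 head=3: or.ALU i3 RAW+WAW r5
#3 head=4: mulh.MUL i4 no-port MUL/MEM
#4 head=5: st.MEM sll.ALU i5&i6 pair
#5 head=7: mulh.MUL beq.BR i7&i8 pair
#6 head=9: ld.MEM i9 WAW r4
#7 head=10: add.ALU i10 RAW+WAW r4
#8 head=11: mul.MUL i11 no-port MUL/MUL
#9 head=12: mulh.MUL i12 tail

PAIRS = 3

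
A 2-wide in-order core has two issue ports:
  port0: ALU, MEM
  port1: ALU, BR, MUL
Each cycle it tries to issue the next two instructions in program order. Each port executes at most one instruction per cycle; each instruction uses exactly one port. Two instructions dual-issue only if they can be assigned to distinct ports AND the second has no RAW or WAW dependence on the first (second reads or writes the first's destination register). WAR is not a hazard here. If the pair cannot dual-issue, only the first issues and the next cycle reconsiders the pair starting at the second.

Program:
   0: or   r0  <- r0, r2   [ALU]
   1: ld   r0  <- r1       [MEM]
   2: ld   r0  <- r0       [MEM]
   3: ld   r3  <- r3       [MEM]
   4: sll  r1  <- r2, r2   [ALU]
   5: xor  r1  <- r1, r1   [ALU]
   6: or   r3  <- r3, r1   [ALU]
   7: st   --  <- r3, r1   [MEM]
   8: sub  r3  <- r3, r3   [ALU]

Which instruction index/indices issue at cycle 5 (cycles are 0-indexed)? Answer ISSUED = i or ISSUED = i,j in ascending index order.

ISSUED = 6

c0: i0 or  WAW r0
c1: i1 ld  no-port MEM/MEM
c2: i2 ld  no-port MEM/MEM
c3: i3+i4 ld;sll  dual
c4: i5 xor  RAW r1
c5: i6 or  RAW r3
c6: i7+i8 st;sub  dual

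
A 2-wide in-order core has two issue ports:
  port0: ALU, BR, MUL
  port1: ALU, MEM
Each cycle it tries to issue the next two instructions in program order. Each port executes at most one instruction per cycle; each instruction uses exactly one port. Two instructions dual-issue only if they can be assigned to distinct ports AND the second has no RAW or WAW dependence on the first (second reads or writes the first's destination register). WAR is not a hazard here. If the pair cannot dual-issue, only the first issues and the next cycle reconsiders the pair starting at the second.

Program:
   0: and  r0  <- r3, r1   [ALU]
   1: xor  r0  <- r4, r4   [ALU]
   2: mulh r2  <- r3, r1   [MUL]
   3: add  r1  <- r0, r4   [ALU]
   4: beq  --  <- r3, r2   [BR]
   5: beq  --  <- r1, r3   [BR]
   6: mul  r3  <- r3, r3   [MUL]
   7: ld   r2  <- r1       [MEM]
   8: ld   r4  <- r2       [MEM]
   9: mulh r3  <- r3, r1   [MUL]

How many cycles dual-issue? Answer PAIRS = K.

PAIRS = 4

c0: i0 and  WAW r0
c1: i1&i2 xor;mulh  pair
c2: i3&i4 add;beq  pair
c3: i5 beq  no-port BR/MUL
c4: i6&i7 mul;ld  pair
c5: i8&i9 ld;mulh  pair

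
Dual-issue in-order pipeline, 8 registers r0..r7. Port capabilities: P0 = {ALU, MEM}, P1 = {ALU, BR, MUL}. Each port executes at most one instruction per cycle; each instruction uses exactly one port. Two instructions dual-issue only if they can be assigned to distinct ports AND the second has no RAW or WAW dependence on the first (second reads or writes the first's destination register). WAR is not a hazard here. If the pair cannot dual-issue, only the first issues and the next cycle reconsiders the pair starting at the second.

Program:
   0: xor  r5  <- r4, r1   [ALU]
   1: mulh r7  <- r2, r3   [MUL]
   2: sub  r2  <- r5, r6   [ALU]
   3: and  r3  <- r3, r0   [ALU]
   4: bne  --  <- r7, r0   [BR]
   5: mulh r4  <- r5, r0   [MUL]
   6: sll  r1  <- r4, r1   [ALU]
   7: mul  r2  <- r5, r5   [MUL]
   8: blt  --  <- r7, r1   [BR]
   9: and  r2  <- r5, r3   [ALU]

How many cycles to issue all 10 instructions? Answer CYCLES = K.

t=0 i0,i1:xor;mulh ; pair
t=1 i2,i3:sub;and ; pair
t=2 i4:bne ; no-port BR/MUL
t=3 i5:mulh ; RAW r4
t=4 i6,i7:sll;mul ; pair
t=5 i8,i9:blt;and ; pair

CYCLES = 6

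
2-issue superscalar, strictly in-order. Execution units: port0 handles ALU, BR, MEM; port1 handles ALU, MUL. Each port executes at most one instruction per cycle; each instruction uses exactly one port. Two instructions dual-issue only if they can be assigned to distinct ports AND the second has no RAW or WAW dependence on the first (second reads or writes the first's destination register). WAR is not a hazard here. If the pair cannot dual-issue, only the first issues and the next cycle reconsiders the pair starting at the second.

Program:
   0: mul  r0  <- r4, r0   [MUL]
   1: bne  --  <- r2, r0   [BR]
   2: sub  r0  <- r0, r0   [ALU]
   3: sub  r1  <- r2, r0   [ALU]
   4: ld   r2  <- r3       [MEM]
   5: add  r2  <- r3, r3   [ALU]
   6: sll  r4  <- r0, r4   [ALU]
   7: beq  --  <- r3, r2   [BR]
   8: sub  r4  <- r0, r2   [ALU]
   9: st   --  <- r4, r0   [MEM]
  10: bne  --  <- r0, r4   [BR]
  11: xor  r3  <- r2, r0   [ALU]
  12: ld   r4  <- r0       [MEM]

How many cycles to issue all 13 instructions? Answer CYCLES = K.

CYCLES = 8

0. mul @i0  | RAW r0
1. bne;sub @i1,i2  | 2-wide
2. sub;ld @i3,i4  | 2-wide
3. add;sll @i5,i6  | 2-wide
4. beq;sub @i7,i8  | 2-wide
5. st @i9  | no-port MEM/BR
6. bne;xor @i10,i11  | 2-wide
7. ld @i12  | tail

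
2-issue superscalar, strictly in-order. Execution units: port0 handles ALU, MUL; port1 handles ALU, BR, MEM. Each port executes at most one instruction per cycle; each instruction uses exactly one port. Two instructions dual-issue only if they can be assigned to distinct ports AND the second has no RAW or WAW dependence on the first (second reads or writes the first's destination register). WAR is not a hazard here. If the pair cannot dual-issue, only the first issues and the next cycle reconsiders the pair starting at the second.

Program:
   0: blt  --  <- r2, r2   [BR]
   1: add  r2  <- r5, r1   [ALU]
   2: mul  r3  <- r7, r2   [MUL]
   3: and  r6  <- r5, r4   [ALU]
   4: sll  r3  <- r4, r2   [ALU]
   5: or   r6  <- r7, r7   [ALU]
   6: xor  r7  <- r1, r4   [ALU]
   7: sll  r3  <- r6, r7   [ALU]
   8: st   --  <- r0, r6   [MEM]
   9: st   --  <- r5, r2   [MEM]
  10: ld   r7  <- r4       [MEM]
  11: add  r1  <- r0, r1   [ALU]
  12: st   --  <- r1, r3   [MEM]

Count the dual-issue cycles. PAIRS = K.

PAIRS = 5

0. blt/add @i0,i1  | dual
1. mul/and @i2,i3  | dual
2. sll/or @i4,i5  | dual
3. xor @i6  | RAW r7
4. sll/st @i7,i8  | dual
5. st @i9  | no-port MEM/MEM
6. ld/add @i10,i11  | dual
7. st @i12  | tail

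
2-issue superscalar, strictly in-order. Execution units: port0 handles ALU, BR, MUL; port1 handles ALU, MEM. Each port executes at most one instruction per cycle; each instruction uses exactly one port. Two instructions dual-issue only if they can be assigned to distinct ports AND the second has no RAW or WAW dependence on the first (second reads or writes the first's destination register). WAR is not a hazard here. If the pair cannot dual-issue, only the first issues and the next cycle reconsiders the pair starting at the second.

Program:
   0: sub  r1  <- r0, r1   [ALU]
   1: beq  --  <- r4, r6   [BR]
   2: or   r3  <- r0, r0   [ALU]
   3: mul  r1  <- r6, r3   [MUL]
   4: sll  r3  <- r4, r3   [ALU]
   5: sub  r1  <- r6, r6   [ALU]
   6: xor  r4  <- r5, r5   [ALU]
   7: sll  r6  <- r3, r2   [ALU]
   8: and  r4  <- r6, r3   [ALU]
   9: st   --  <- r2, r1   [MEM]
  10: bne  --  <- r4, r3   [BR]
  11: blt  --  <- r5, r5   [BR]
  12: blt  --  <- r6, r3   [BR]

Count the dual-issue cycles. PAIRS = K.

PAIRS = 4

[0] i0+i1  sub beq  -- pair
[1] i2  or  -- RAW r3
[2] i3+i4  mul sll  -- pair
[3] i5+i6  sub xor  -- pair
[4] i7  sll  -- RAW r6
[5] i8+i9  and st  -- pair
[6] i10  bne  -- no-port BR/BR
[7] i11  blt  -- no-port BR/BR
[8] i12  blt  -- tail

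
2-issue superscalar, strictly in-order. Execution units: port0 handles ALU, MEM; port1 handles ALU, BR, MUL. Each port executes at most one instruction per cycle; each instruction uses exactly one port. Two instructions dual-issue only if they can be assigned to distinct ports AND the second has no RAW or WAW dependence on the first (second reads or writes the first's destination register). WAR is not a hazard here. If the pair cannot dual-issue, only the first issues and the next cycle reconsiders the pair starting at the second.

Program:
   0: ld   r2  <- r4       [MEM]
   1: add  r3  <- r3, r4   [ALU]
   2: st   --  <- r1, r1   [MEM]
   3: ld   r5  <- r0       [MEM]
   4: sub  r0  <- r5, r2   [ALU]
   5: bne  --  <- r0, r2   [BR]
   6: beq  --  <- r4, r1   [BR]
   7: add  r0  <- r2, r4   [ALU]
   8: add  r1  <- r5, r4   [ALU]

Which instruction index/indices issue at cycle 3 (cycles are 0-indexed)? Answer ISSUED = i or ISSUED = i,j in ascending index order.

t=0 i0/i1:ld/add ; pair
t=1 i2:st ; no-port MEM/MEM
t=2 i3:ld ; RAW r5
t=3 i4:sub ; RAW r0
t=4 i5:bne ; no-port BR/BR
t=5 i6/i7:beq/add ; pair
t=6 i8:add ; tail

ISSUED = 4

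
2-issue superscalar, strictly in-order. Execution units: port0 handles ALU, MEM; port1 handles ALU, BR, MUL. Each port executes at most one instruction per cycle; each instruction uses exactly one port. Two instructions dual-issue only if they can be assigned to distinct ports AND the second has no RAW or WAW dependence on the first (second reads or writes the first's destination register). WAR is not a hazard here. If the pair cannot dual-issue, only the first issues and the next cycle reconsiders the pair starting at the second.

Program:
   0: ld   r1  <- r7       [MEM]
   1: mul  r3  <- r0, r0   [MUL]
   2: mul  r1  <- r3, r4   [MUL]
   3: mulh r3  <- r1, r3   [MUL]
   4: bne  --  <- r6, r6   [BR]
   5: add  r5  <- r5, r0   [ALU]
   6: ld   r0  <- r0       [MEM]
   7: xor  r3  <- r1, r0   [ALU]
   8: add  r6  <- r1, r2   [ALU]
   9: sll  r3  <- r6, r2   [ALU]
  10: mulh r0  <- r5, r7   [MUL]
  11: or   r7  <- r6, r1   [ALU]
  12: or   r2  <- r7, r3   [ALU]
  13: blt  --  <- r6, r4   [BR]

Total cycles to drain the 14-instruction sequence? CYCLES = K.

CYCLES = 9

#0 head=0: ld.MEM/mul.MUL i0+i1 pair
#1 head=2: mul.MUL i2 no-port MUL/MUL
#2 head=3: mulh.MUL i3 no-port MUL/BR
#3 head=4: bne.BR/add.ALU i4+i5 pair
#4 head=6: ld.MEM i6 RAW r0
#5 head=7: xor.ALU/add.ALU i7+i8 pair
#6 head=9: sll.ALU/mulh.MUL i9+i10 pair
#7 head=11: or.ALU i11 RAW r7
#8 head=12: or.ALU/blt.BR i12+i13 pair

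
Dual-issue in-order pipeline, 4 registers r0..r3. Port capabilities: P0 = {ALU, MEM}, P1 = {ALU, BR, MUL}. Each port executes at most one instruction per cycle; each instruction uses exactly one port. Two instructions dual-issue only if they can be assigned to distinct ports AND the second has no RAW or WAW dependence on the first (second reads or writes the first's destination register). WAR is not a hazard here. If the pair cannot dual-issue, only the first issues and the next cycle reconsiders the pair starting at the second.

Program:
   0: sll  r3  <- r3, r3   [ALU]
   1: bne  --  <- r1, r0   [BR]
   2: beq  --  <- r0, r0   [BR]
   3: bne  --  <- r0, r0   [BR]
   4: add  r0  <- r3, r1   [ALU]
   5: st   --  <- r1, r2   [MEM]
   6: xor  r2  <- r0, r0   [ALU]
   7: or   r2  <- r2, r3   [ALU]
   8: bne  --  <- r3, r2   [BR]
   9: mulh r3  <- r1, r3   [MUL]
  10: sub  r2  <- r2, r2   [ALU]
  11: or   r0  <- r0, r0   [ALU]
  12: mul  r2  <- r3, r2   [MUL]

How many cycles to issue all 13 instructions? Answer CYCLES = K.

CYCLES = 8

#0 head=0: sll.ALU bne.BR i0,i1 pair
#1 head=2: beq.BR i2 no-port BR/BR
#2 head=3: bne.BR add.ALU i3,i4 pair
#3 head=5: st.MEM xor.ALU i5,i6 pair
#4 head=7: or.ALU i7 RAW r2
#5 head=8: bne.BR i8 no-port BR/MUL
#6 head=9: mulh.MUL sub.ALU i9,i10 pair
#7 head=11: or.ALU mul.MUL i11,i12 pair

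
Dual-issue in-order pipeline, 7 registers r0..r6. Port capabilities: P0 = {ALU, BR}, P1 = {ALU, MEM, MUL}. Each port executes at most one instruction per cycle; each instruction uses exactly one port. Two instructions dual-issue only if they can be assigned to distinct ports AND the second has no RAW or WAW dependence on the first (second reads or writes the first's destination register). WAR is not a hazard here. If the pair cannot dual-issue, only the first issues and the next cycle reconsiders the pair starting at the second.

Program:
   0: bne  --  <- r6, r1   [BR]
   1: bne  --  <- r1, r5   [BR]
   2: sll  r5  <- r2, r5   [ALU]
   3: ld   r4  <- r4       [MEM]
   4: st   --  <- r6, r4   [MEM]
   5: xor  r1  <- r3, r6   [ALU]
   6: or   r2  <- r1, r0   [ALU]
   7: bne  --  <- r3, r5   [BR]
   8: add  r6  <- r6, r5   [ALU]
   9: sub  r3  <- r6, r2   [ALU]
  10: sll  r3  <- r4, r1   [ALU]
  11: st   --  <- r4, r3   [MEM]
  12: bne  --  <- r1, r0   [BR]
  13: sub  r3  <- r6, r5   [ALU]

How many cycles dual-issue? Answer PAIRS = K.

PAIRS = 4

#0 head=0: bne.BR i0 no-port BR/BR
#1 head=1: bne.BR/sll.ALU i1,i2 dual
#2 head=3: ld.MEM i3 no-port MEM/MEM
#3 head=4: st.MEM/xor.ALU i4,i5 dual
#4 head=6: or.ALU/bne.BR i6,i7 dual
#5 head=8: add.ALU i8 RAW r6
#6 head=9: sub.ALU i9 WAW r3
#7 head=10: sll.ALU i10 RAW r3
#8 head=11: st.MEM/bne.BR i11,i12 dual
#9 head=13: sub.ALU i13 tail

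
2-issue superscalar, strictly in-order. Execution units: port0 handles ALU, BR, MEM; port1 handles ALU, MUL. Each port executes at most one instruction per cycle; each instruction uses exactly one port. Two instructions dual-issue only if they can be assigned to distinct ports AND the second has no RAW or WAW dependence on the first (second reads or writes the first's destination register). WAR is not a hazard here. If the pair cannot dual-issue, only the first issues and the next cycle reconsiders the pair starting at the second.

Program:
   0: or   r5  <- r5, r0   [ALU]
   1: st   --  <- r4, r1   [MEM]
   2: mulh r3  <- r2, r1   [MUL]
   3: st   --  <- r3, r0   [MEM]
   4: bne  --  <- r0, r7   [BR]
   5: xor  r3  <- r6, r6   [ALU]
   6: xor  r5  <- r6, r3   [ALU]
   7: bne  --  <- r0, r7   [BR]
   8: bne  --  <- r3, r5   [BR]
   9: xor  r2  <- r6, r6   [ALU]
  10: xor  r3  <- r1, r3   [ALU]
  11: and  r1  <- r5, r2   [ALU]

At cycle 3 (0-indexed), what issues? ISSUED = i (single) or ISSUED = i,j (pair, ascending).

  cy0 -> i0,i1 (or/st) dual
  cy1 -> i2 (mulh) RAW r3
  cy2 -> i3 (st) no-port MEM/BR
  cy3 -> i4,i5 (bne/xor) dual
  cy4 -> i6,i7 (xor/bne) dual
  cy5 -> i8,i9 (bne/xor) dual
  cy6 -> i10,i11 (xor/and) dual

ISSUED = 4,5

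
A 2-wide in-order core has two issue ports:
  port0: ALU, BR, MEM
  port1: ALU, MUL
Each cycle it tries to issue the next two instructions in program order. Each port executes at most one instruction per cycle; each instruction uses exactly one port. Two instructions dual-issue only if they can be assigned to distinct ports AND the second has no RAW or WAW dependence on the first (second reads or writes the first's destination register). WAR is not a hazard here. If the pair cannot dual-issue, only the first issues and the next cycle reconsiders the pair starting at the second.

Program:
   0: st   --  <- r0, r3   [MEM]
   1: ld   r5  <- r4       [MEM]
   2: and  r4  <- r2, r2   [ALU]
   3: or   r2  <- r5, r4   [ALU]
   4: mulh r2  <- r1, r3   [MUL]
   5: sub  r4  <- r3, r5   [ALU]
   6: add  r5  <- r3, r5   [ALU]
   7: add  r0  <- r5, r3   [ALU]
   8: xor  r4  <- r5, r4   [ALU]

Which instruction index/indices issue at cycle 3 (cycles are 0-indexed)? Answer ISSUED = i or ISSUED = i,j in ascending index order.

t=0 i0:st ; no-port MEM/MEM
t=1 i1,i2:ld;and ; dual
t=2 i3:or ; WAW r2
t=3 i4,i5:mulh;sub ; dual
t=4 i6:add ; RAW r5
t=5 i7,i8:add;xor ; dual

ISSUED = 4,5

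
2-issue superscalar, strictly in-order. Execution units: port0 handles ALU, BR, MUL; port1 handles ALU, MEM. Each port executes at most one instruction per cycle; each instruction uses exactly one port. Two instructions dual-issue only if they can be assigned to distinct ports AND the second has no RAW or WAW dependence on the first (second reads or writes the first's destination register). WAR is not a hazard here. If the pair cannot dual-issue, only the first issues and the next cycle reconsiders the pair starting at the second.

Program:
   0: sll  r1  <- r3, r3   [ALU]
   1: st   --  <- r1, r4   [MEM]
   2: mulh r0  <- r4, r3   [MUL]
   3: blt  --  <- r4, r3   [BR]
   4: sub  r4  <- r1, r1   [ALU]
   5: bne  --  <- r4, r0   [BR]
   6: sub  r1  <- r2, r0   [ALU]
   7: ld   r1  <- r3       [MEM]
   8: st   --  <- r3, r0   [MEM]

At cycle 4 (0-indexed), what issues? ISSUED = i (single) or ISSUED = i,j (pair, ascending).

ISSUED = 7

  cy0 -> i0 (sll) RAW r1
  cy1 -> i1,i2 (st;mulh) pair
  cy2 -> i3,i4 (blt;sub) pair
  cy3 -> i5,i6 (bne;sub) pair
  cy4 -> i7 (ld) no-port MEM/MEM
  cy5 -> i8 (st) tail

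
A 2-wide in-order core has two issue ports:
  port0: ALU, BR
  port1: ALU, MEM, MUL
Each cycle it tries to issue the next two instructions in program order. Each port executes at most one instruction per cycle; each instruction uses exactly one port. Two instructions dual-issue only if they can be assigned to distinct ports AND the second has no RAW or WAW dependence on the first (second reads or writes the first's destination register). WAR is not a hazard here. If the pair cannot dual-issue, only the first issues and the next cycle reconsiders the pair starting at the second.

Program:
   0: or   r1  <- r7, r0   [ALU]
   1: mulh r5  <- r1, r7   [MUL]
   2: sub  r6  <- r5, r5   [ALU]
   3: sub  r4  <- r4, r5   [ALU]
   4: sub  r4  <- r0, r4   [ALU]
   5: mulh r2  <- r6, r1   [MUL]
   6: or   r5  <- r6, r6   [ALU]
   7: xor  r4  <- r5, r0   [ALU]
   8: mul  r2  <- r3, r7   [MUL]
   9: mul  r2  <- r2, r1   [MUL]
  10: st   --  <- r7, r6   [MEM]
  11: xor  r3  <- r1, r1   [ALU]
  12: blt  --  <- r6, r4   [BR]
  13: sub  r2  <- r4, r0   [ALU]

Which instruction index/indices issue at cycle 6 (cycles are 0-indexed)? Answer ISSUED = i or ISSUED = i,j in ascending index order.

  cy0 -> i0 (or) RAW r1
  cy1 -> i1 (mulh) RAW r5
  cy2 -> i2+i3 (sub;sub) dual
  cy3 -> i4+i5 (sub;mulh) dual
  cy4 -> i6 (or) RAW r5
  cy5 -> i7+i8 (xor;mul) dual
  cy6 -> i9 (mul) no-port MUL/MEM
  cy7 -> i10+i11 (st;xor) dual
  cy8 -> i12+i13 (blt;sub) dual

ISSUED = 9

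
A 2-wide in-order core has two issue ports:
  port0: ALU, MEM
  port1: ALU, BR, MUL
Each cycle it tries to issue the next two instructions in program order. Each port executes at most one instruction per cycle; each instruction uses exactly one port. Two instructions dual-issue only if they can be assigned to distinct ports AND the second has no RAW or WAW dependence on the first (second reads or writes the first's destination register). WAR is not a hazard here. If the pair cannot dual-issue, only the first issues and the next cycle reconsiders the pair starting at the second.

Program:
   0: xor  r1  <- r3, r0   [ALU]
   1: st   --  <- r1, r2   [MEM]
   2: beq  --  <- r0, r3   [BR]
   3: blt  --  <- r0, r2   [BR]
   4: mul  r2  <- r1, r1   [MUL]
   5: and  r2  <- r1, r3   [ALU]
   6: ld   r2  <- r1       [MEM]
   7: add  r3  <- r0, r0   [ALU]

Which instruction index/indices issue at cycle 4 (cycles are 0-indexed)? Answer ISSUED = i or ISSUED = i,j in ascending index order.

ISSUED = 5

#0 head=0: xor.ALU i0 RAW r1
#1 head=1: st.MEM+beq.BR i1,i2 2-wide
#2 head=3: blt.BR i3 no-port BR/MUL
#3 head=4: mul.MUL i4 WAW r2
#4 head=5: and.ALU i5 WAW r2
#5 head=6: ld.MEM+add.ALU i6,i7 2-wide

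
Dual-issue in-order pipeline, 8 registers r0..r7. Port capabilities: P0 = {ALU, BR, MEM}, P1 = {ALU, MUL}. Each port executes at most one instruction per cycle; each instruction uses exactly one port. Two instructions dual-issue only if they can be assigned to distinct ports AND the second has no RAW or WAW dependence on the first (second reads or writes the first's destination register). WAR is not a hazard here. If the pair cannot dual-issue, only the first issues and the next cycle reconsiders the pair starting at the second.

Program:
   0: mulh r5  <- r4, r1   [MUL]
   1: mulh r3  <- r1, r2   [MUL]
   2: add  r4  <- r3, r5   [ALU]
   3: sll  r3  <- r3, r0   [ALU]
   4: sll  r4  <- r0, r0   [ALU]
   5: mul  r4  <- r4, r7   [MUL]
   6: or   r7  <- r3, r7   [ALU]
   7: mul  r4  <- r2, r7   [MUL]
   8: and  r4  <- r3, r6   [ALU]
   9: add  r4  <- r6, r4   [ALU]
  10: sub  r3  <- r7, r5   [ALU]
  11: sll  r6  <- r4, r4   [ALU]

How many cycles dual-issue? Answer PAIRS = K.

PAIRS = 3

[0] i0  mulh  -- no-port MUL/MUL
[1] i1  mulh  -- RAW r3
[2] i2/i3  add/sll  -- 2-wide
[3] i4  sll  -- RAW+WAW r4
[4] i5/i6  mul/or  -- 2-wide
[5] i7  mul  -- WAW r4
[6] i8  and  -- RAW+WAW r4
[7] i9/i10  add/sub  -- 2-wide
[8] i11  sll  -- tail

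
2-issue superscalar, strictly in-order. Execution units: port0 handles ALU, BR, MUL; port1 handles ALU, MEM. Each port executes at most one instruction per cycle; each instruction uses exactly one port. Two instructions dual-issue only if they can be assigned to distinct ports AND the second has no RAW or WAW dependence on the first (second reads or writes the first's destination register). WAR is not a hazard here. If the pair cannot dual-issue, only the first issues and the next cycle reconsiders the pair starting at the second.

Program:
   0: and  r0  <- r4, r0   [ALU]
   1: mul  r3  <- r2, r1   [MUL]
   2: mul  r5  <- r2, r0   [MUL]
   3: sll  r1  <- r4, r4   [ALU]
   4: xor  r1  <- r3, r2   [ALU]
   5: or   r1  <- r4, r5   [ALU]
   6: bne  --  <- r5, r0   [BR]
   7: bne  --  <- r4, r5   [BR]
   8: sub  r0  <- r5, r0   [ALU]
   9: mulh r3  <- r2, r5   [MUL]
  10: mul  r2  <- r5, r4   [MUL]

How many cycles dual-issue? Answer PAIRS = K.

PAIRS = 4

  cy0 -> i0&i1 (and.ALU/mul.MUL) pair
  cy1 -> i2&i3 (mul.MUL/sll.ALU) pair
  cy2 -> i4 (xor.ALU) WAW r1
  cy3 -> i5&i6 (or.ALU/bne.BR) pair
  cy4 -> i7&i8 (bne.BR/sub.ALU) pair
  cy5 -> i9 (mulh.MUL) no-port MUL/MUL
  cy6 -> i10 (mul.MUL) tail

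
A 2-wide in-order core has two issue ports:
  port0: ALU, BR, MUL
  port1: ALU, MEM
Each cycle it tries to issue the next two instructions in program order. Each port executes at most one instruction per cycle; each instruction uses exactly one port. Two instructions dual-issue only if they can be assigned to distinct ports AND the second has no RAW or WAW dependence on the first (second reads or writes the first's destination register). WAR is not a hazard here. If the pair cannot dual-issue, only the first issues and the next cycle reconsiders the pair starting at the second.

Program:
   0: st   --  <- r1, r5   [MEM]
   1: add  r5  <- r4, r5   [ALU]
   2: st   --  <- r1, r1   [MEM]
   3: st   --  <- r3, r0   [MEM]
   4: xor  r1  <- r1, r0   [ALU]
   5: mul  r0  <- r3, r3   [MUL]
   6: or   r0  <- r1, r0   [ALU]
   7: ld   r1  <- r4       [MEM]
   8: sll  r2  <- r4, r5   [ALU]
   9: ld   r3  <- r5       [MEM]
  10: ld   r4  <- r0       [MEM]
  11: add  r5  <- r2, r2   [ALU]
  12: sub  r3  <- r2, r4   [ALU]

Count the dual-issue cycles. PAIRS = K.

#0 head=0: st;add i0/i1 2-wide
#1 head=2: st i2 no-port MEM/MEM
#2 head=3: st;xor i3/i4 2-wide
#3 head=5: mul i5 RAW+WAW r0
#4 head=6: or;ld i6/i7 2-wide
#5 head=8: sll;ld i8/i9 2-wide
#6 head=10: ld;add i10/i11 2-wide
#7 head=12: sub i12 tail

PAIRS = 5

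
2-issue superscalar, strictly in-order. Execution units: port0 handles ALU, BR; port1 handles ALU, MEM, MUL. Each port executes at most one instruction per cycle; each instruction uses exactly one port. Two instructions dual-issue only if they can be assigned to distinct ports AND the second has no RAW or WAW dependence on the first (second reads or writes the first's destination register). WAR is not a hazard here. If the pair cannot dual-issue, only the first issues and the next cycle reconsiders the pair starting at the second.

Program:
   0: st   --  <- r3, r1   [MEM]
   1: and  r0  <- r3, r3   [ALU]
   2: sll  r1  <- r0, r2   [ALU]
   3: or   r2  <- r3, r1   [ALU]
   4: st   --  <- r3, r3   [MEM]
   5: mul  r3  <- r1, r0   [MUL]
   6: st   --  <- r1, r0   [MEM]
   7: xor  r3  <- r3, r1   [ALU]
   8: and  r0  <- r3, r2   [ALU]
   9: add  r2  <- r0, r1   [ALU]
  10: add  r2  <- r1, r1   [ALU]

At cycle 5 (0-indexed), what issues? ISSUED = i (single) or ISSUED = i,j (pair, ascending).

t=0 i0&i1:st;and ; pair
t=1 i2:sll ; RAW r1
t=2 i3&i4:or;st ; pair
t=3 i5:mul ; no-port MUL/MEM
t=4 i6&i7:st;xor ; pair
t=5 i8:and ; RAW r0
t=6 i9:add ; WAW r2
t=7 i10:add ; tail

ISSUED = 8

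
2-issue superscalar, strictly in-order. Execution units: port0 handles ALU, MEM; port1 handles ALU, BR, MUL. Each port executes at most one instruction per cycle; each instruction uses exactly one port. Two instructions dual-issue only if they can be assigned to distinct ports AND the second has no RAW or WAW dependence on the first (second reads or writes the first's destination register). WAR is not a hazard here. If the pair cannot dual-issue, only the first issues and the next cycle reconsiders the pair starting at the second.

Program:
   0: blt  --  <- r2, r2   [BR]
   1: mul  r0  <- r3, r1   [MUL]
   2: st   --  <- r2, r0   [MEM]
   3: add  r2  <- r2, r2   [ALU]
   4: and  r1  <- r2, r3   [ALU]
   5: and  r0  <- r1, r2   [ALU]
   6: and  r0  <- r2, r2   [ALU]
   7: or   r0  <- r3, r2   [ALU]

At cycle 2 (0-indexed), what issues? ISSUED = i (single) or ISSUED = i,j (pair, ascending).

#0 head=0: blt i0 no-port BR/MUL
#1 head=1: mul i1 RAW r0
#2 head=2: st/add i2/i3 2-wide
#3 head=4: and i4 RAW r1
#4 head=5: and i5 WAW r0
#5 head=6: and i6 WAW r0
#6 head=7: or i7 tail

ISSUED = 2,3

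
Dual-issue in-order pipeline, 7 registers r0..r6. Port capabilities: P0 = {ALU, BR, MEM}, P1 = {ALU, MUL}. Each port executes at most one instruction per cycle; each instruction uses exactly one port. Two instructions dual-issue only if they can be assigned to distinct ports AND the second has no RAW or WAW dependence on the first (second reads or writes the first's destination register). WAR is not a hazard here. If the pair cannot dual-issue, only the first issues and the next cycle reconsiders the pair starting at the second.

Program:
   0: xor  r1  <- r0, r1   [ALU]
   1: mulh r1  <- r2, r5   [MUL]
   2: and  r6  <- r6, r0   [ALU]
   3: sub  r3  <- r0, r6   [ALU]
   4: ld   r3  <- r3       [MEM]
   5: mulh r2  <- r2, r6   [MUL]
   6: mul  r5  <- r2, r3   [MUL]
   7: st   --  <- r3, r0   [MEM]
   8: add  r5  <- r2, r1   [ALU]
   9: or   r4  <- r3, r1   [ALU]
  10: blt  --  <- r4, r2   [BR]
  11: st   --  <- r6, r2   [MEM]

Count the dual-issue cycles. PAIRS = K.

PAIRS = 4

t=0 i0:xor.ALU ; WAW r1
t=1 i1,i2:mulh.MUL/and.ALU ; pair
t=2 i3:sub.ALU ; RAW+WAW r3
t=3 i4,i5:ld.MEM/mulh.MUL ; pair
t=4 i6,i7:mul.MUL/st.MEM ; pair
t=5 i8,i9:add.ALU/or.ALU ; pair
t=6 i10:blt.BR ; no-port BR/MEM
t=7 i11:st.MEM ; tail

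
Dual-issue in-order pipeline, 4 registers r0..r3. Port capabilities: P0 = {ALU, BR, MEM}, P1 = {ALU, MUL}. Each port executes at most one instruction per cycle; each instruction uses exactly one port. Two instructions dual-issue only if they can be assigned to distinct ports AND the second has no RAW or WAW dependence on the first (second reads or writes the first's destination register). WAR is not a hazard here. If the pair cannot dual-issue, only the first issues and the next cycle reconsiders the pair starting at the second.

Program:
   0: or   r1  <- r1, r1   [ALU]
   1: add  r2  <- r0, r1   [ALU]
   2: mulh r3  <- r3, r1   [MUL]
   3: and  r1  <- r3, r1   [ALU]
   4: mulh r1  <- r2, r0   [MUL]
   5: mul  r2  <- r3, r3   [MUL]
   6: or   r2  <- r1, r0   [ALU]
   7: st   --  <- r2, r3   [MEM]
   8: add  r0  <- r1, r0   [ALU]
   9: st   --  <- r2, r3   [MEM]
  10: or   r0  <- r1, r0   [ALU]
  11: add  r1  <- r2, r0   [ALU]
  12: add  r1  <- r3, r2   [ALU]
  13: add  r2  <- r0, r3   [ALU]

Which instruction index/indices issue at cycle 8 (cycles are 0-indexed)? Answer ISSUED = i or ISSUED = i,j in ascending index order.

ISSUED = 11

c0: i0 or  RAW r1
c1: i1+i2 add/mulh  dual
c2: i3 and  WAW r1
c3: i4 mulh  no-port MUL/MUL
c4: i5 mul  WAW r2
c5: i6 or  RAW r2
c6: i7+i8 st/add  dual
c7: i9+i10 st/or  dual
c8: i11 add  WAW r1
c9: i12+i13 add/add  dual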